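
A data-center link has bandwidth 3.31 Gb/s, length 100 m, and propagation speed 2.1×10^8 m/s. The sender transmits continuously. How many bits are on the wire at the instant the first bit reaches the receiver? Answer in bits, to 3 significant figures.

Propagation delay = 100 / 210000000 = 4.7619e-07 s.
BDP = R × t_prop = 3310000000 × 4.7619e-07 = 1576.19 bits.

1580 bits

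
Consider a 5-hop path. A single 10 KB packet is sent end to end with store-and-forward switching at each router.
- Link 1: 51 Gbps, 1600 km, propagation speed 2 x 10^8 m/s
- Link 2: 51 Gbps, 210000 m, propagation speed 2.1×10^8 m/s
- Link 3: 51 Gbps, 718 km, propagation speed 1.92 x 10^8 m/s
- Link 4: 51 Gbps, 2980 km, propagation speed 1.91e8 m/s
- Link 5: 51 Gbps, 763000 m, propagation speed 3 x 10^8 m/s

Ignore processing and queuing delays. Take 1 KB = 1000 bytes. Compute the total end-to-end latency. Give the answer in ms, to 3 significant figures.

L = 80000 bits.
Transmission delay per hop = L/R = 80000/51000000000 = 0.00156863 ms; 5 hops → 0.00784314 ms.
Propagation delays (d/s per hop): 8, 1, 3.73958, 15.6021, 2.54333 ms; sum = 30.885 ms.
End-to-end = 30.9 ms.

30.9 ms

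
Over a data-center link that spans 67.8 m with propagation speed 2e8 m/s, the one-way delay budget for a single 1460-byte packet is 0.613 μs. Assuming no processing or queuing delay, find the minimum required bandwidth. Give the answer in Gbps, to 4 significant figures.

L = 11680 bits.
Propagation delay = 67.8 / 200000000 = 0.339 μs.
Transmission budget = 0.613 − 0.339 = 0.274 μs.
R ≥ L / t_tx = 11680 bits / 2.74e-07 s = 42.63 Gbps.

42.63 Gbps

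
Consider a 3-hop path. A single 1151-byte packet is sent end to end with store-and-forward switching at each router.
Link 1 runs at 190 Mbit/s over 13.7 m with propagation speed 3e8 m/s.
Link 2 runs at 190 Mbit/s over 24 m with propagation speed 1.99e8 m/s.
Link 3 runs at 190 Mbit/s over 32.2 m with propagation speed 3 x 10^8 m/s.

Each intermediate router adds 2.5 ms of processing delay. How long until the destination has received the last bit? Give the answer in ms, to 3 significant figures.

L = 1151 × 8 = 9208 bits.
Transmission delay per hop = L/R = 9208/190000000 = 0.0484632 ms; 3 hops → 0.145389 ms.
Propagation delays (d/s per hop): 4.56667e-05, 0.000120603, 0.000107333 ms; sum = 0.000273603 ms.
Processing at 2 router(s): 2 × 2.5 ms = 5 ms.
End-to-end = 5.15 ms.

5.15 ms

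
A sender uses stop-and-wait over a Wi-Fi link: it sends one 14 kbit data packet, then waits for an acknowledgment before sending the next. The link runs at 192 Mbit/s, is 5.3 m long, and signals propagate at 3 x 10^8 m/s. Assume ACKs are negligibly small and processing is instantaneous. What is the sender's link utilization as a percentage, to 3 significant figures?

100 %

t_tx = L/R = 14000/192000000 = 7.29167e-05 s.
t_prop = 5.3/300000000 = 1.76667e-08 s; RTT = 3.53333e-08 s.
Cycle = t_tx + RTT = 7.2952e-05 s.
Utilization = t_tx / cycle = 7.29167e-05/7.2952e-05 = 100 %.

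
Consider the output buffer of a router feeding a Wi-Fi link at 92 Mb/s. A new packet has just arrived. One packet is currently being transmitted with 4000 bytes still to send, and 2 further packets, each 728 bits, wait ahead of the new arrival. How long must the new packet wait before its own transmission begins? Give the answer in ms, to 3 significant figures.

0.364 ms

Each queued packet: L/R = 728/92000000 = 0.00791304 ms.
2 queued → 0.0158261 ms.
Plus remaining 32000 bits of current packet: 0.347826 ms.
Queuing delay = 0.364 ms.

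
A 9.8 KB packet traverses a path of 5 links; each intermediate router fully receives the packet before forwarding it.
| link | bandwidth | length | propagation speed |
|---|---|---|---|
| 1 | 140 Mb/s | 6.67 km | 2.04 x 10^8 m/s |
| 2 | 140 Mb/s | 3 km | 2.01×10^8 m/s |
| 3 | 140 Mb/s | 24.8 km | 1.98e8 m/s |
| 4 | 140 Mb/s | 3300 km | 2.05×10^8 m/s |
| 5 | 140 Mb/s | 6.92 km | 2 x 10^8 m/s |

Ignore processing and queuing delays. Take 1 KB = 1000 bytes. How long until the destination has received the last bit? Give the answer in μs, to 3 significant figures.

19100 μs

L = 78400 bits.
Transmission delay per hop = L/R = 78400/140000000 = 560 μs; 5 hops → 2800 μs.
Propagation delays (d/s per hop): 32.6961, 14.9254, 125.253, 16097.6, 34.6 μs; sum = 16305 μs.
End-to-end = 19100 μs.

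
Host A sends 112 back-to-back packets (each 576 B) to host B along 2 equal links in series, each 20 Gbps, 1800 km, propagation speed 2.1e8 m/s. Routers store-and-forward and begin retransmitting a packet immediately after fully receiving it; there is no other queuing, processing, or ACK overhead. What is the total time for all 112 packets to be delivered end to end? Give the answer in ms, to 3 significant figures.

Per-hop transmission t_tx = L/R = 4608/20000000000 = 0.0002304 ms.
Per-hop propagation t_prop = 1800000/210000000 = 8.57143 ms.
Pipeline fill: first packet needs 2·t_tx to clear all hops; remaining 111 packets each add one t_tx.
Total = (2+112-1)·t_tx + 2·t_prop = 113·0.0002304 + 2·8.57143 = 17.2 ms.

17.2 ms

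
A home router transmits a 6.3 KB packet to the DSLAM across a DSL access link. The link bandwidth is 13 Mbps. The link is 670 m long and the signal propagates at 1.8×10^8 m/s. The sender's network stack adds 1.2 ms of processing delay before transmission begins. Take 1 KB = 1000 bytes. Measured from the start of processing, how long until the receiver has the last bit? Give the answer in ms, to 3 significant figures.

L = 50400 bits.
Transmission delay = L/R = 50400 / 13000000 = 3.87692 ms.
Propagation delay = d/s = 670 m / 180000000 m/s = 0.00372222 ms.
Plus processing delay 1.2 ms = 1.2 ms.
Total = 5.08 ms.

5.08 ms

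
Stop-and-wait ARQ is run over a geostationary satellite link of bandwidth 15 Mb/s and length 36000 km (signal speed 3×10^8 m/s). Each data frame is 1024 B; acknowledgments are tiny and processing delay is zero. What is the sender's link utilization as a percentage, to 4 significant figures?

0.2270 %

t_tx = L/R = 8192/15000000 = 0.000546133 s.
t_prop = 36000000/300000000 = 0.12 s; RTT = 0.24 s.
Cycle = t_tx + RTT = 0.240546 s.
Utilization = t_tx / cycle = 0.000546133/0.240546 = 0.2270 %.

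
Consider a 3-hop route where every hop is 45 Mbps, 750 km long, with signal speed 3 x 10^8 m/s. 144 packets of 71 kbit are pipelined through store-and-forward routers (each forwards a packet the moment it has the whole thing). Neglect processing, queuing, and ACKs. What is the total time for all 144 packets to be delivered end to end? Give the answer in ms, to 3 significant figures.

Per-hop transmission t_tx = L/R = 71000/45000000 = 1.57778 ms.
Per-hop propagation t_prop = 750000/300000000 = 2.5 ms.
Pipeline fill: first packet needs 3·t_tx to clear all hops; remaining 143 packets each add one t_tx.
Total = (3+144-1)·t_tx + 3·t_prop = 146·1.57778 + 3·2.5 = 238 ms.

238 ms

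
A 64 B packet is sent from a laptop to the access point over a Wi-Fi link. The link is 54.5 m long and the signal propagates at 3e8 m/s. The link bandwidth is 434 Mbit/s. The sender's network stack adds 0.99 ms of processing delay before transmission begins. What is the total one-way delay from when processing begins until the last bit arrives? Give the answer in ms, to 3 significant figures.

0.991 ms

L = 64 × 8 = 512 bits.
Transmission delay = L/R = 512 / 434000000 = 0.00117972 ms.
Propagation delay = d/s = 54.5 m / 300000000 m/s = 0.000181667 ms.
Plus processing delay 0.99 ms = 0.99 ms.
Total = 0.991 ms.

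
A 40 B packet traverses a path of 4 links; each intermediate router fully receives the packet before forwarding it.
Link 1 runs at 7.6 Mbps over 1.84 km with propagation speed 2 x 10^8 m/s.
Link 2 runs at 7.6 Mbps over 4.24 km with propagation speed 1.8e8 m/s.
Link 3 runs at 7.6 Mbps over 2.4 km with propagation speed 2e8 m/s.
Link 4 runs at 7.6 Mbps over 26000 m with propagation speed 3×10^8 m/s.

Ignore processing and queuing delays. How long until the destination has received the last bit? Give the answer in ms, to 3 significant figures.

L = 40 × 8 = 320 bits.
Transmission delay per hop = L/R = 320/7600000 = 0.0421053 ms; 4 hops → 0.168421 ms.
Propagation delays (d/s per hop): 0.0092, 0.0235556, 0.012, 0.0866667 ms; sum = 0.131422 ms.
End-to-end = 0.300 ms.

0.300 ms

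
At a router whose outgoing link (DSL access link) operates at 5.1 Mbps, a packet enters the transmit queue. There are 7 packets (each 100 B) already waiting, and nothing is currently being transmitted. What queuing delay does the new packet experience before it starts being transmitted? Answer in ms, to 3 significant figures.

Each queued packet: L/R = 800/5100000 = 0.156863 ms.
7 queued → 1.09804 ms.
Queuing delay = 1.10 ms.

1.10 ms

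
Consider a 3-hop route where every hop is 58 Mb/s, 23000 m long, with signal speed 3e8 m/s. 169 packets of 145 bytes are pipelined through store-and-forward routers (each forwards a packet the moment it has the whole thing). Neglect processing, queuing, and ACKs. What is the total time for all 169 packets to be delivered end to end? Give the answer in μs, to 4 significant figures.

Per-hop transmission t_tx = L/R = 1160/58000000 = 20 μs.
Per-hop propagation t_prop = 23000/300000000 = 76.6667 μs.
Pipeline fill: first packet needs 3·t_tx to clear all hops; remaining 168 packets each add one t_tx.
Total = (3+169-1)·t_tx + 3·t_prop = 171·20 + 3·76.6667 = 3650 μs.

3650 μs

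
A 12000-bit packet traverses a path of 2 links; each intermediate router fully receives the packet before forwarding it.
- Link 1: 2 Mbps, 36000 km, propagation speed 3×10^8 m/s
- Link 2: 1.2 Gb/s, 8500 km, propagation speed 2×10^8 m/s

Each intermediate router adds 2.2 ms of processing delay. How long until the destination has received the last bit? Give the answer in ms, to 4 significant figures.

170.7 ms

Transmission delays (L/R per hop): 6, 0.01 ms; sum = 6.01 ms.
Propagation delays (d/s per hop): 120, 42.5 ms; sum = 162.5 ms.
Processing at 1 router(s): 1 × 2.2 ms = 2.2 ms.
End-to-end = 170.7 ms.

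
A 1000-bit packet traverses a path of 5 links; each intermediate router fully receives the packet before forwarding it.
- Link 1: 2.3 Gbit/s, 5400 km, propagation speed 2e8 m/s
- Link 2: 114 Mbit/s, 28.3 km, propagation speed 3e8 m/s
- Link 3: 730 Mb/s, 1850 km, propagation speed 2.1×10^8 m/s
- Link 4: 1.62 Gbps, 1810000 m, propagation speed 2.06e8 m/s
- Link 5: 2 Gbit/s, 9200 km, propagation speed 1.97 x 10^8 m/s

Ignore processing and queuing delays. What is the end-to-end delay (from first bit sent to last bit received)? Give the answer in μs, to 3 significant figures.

Transmission delays (L/R per hop): 0.434783, 8.77193, 1.36986, 0.617284, 0.5 μs; sum = 11.6939 μs.
Propagation delays (d/s per hop): 27000, 94.3333, 8809.52, 8786.41, 46700.5 μs; sum = 91390.8 μs.
End-to-end = 91400 μs.

91400 μs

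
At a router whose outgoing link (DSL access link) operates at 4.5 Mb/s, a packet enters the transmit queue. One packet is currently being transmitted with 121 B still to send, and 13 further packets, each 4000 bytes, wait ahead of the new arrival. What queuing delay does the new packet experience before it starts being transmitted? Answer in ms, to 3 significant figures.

92.7 ms

Each queued packet: L/R = 32000/4500000 = 7.11111 ms.
13 queued → 92.4444 ms.
Plus remaining 968 bits of current packet: 0.215111 ms.
Queuing delay = 92.7 ms.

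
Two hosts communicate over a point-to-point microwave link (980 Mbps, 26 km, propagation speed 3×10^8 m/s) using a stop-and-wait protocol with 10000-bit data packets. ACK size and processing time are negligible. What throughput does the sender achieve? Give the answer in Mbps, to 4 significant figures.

t_tx = L/R = 10000/980000000 = 1.02041e-05 s.
t_prop = 26000/300000000 = 8.66667e-05 s; RTT = 0.000173333 s.
Cycle = t_tx + RTT = 0.000183537 s.
Throughput = L / cycle = 10000 / 0.000183537 = 54.48 Mbps.

54.48 Mbps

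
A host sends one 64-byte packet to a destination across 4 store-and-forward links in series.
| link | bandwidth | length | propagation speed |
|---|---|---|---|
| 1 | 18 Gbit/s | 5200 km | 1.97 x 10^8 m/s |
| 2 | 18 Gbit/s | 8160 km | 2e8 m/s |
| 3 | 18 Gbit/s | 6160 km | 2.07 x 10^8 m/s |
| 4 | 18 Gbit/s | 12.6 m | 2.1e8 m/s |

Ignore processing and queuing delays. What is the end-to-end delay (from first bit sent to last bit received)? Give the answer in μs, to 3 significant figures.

L = 64 × 8 = 512 bits.
Transmission delay per hop = L/R = 512/18000000000 = 0.0284444 μs; 4 hops → 0.113778 μs.
Propagation delays (d/s per hop): 26395.9, 40800, 29758.5, 0.06 μs; sum = 96954.5 μs.
End-to-end = 97000 μs.

97000 μs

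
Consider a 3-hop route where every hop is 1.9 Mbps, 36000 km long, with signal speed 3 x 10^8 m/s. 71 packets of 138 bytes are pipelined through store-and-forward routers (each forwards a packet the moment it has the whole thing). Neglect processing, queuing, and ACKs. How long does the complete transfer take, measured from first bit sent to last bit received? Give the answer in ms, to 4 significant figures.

402.4 ms

Per-hop transmission t_tx = L/R = 1104/1900000 = 0.581053 ms.
Per-hop propagation t_prop = 36000000/300000000 = 120 ms.
Pipeline fill: first packet needs 3·t_tx to clear all hops; remaining 70 packets each add one t_tx.
Total = (3+71-1)·t_tx + 3·t_prop = 73·0.581053 + 3·120 = 402.4 ms.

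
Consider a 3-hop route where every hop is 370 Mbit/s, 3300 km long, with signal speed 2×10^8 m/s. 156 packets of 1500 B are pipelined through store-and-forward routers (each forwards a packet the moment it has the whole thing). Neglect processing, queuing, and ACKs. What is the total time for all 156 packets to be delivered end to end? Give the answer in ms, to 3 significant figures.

Per-hop transmission t_tx = L/R = 12000/370000000 = 0.0324324 ms.
Per-hop propagation t_prop = 3300000/200000000 = 16.5 ms.
Pipeline fill: first packet needs 3·t_tx to clear all hops; remaining 155 packets each add one t_tx.
Total = (3+156-1)·t_tx + 3·t_prop = 158·0.0324324 + 3·16.5 = 54.6 ms.

54.6 ms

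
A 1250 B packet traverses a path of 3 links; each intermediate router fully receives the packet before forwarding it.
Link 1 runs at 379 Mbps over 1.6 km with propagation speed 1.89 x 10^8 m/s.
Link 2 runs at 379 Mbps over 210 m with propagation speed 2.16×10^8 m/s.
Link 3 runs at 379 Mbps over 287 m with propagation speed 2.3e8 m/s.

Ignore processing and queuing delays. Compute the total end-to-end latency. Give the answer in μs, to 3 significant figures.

L = 1250 × 8 = 10000 bits.
Transmission delay per hop = L/R = 10000/379000000 = 26.3852 μs; 3 hops → 79.1557 μs.
Propagation delays (d/s per hop): 8.46561, 0.972222, 1.24783 μs; sum = 10.6857 μs.
End-to-end = 89.8 μs.

89.8 μs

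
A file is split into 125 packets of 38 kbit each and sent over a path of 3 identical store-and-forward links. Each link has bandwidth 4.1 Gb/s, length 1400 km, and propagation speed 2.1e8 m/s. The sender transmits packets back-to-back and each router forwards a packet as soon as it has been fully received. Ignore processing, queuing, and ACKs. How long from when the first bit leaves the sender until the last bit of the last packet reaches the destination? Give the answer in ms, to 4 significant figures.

21.18 ms

Per-hop transmission t_tx = L/R = 38000/4.1e+09 = 0.00926829 ms.
Per-hop propagation t_prop = 1400000/210000000 = 6.66667 ms.
Pipeline fill: first packet needs 3·t_tx to clear all hops; remaining 124 packets each add one t_tx.
Total = (3+125-1)·t_tx + 3·t_prop = 127·0.00926829 + 3·6.66667 = 21.18 ms.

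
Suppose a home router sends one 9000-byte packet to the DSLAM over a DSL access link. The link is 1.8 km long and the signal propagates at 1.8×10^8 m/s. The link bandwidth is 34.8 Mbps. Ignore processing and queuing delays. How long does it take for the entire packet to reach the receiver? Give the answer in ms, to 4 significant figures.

2.079 ms

L = 9000 × 8 = 72000 bits.
Transmission delay = L/R = 72000 / 34800000 = 2.06897 ms.
Propagation delay = d/s = 1800 m / 180000000 m/s = 0.01 ms.
Total = 2.079 ms.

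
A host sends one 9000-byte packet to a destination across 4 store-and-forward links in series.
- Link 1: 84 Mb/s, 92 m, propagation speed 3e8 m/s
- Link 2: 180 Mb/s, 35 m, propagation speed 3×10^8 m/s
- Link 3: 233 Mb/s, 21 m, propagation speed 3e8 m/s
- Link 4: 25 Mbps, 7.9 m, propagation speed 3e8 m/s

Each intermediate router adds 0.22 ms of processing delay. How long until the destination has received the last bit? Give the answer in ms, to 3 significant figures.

L = 9000 × 8 = 72000 bits.
Transmission delays (L/R per hop): 0.857143, 0.4, 0.309013, 2.88 ms; sum = 4.44616 ms.
Propagation delays (d/s per hop): 0.000306667, 0.000116667, 7e-05, 2.63333e-05 ms; sum = 0.000519667 ms.
Processing at 3 router(s): 3 × 0.22 ms = 0.66 ms.
End-to-end = 5.11 ms.

5.11 ms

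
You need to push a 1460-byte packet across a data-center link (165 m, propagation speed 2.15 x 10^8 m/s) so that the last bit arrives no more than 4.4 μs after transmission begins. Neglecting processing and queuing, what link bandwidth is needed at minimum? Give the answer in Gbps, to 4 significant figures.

L = 11680 bits.
Propagation delay = 165 / 215000000 = 0.767442 μs.
Transmission budget = 4.4 − 0.767442 = 3.63256 μs.
R ≥ L / t_tx = 11680 bits / 3.63256e-06 s = 3.215 Gbps.

3.215 Gbps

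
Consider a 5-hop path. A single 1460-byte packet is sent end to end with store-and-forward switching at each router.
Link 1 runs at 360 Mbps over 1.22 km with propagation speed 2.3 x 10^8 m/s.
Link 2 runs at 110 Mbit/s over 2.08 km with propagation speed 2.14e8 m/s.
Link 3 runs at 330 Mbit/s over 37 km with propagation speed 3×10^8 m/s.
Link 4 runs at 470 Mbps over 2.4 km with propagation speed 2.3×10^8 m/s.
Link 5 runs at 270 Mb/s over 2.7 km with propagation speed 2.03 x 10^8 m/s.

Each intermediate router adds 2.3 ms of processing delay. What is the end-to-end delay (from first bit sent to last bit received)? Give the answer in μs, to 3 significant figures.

L = 1460 × 8 = 11680 bits.
Transmission delays (L/R per hop): 32.4444, 106.182, 35.3939, 24.8511, 43.2593 μs; sum = 242.131 μs.
Propagation delays (d/s per hop): 5.30435, 9.71963, 123.333, 10.4348, 13.3005 μs; sum = 162.093 μs.
Processing at 4 router(s): 4 × 2.3 ms = 9200 μs.
End-to-end = 9600 μs.

9600 μs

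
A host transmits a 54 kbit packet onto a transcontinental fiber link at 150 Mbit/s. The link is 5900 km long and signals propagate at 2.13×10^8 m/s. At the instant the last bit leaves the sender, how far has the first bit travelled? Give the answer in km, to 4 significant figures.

76.68 km

t_tx = L/R = 54000/150000000 = 0.00036 s.
Distance = s × t_tx = 213000000 × 0.00036 = 76.68 km.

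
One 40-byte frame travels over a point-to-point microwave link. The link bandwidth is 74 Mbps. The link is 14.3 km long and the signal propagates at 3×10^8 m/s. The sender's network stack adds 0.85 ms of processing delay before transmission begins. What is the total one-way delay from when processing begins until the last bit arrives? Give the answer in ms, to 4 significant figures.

L = 40 × 8 = 320 bits.
Transmission delay = L/R = 320 / 74000000 = 0.00432432 ms.
Propagation delay = d/s = 14300 m / 300000000 m/s = 0.0476667 ms.
Plus processing delay 0.85 ms = 0.85 ms.
Total = 0.9020 ms.

0.9020 ms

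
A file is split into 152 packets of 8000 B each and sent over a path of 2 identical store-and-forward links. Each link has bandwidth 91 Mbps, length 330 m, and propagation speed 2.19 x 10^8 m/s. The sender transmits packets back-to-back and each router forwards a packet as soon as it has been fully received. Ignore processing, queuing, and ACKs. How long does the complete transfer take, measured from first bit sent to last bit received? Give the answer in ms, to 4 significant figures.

107.6 ms

Per-hop transmission t_tx = L/R = 64000/91000000 = 0.703297 ms.
Per-hop propagation t_prop = 330/219000000 = 0.00150685 ms.
Pipeline fill: first packet needs 2·t_tx to clear all hops; remaining 151 packets each add one t_tx.
Total = (2+152-1)·t_tx + 2·t_prop = 153·0.703297 + 2·0.00150685 = 107.6 ms.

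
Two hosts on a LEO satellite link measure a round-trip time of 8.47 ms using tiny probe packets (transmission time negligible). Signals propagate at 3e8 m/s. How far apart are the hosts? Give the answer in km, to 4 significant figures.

1271 km

One-way propagation = RTT/2 = 4.235 ms.
d = s × t = 300000000 × 0.004235 = 1271 km.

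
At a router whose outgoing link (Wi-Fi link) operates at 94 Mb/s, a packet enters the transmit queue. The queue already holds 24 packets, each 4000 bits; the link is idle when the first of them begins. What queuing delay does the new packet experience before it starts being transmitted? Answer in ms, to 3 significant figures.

1.02 ms

Each queued packet: L/R = 4000/94000000 = 0.0425532 ms.
24 queued → 1.02128 ms.
Queuing delay = 1.02 ms.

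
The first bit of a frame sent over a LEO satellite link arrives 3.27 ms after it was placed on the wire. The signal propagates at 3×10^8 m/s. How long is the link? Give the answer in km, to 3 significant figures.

d = s × t_prop = 300000000 × 0.00327 = 981 km.

981 km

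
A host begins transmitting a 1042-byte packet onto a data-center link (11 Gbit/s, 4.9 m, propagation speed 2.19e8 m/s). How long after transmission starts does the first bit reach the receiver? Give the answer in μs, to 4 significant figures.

First bit experiences only propagation delay: d/s = 4.9/219000000 = 0.02237 μs.

0.02237 μs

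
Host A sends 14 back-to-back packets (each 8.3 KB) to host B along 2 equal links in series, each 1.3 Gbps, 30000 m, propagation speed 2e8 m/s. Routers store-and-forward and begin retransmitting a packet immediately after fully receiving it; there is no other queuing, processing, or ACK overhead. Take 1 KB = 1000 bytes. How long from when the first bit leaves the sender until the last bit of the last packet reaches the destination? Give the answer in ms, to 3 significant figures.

1.07 ms

Per-hop transmission t_tx = L/R = 66400/1300000000 = 0.0510769 ms.
Per-hop propagation t_prop = 30000/200000000 = 0.15 ms.
Pipeline fill: first packet needs 2·t_tx to clear all hops; remaining 13 packets each add one t_tx.
Total = (2+14-1)·t_tx + 2·t_prop = 15·0.0510769 + 2·0.15 = 1.07 ms.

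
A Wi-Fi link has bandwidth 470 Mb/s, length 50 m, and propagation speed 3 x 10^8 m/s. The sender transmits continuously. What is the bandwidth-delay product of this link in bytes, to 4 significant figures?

Propagation delay = 50 / 300000000 = 1.66667e-07 s.
BDP = R × t_prop = 470000000 × 1.66667e-07 = 78.3333 bits.
In bytes: 78.3333/8 = 9.792 bytes.

9.792 bytes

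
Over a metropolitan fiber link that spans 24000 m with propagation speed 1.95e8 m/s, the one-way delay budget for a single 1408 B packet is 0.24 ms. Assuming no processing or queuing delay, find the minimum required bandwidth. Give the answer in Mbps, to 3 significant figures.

96.3 Mbps

L = 11264 bits.
Propagation delay = 24000 / 195000000 = 0.123077 ms.
Transmission budget = 0.24 − 0.123077 = 0.116923 ms.
R ≥ L / t_tx = 11264 bits / 0.000116923 s = 96.3 Mbps.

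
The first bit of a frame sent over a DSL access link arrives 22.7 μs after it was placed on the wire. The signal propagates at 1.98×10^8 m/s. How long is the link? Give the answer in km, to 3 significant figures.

d = s × t_prop = 198000000 × 2.27e-05 = 4.49 km.

4.49 km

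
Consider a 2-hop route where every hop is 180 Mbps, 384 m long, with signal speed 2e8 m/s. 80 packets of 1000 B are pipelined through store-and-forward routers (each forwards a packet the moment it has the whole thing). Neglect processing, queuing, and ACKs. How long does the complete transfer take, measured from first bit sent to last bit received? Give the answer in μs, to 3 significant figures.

Per-hop transmission t_tx = L/R = 8000/180000000 = 44.4444 μs.
Per-hop propagation t_prop = 384/200000000 = 1.92 μs.
Pipeline fill: first packet needs 2·t_tx to clear all hops; remaining 79 packets each add one t_tx.
Total = (2+80-1)·t_tx + 2·t_prop = 81·44.4444 + 2·1.92 = 3600 μs.

3600 μs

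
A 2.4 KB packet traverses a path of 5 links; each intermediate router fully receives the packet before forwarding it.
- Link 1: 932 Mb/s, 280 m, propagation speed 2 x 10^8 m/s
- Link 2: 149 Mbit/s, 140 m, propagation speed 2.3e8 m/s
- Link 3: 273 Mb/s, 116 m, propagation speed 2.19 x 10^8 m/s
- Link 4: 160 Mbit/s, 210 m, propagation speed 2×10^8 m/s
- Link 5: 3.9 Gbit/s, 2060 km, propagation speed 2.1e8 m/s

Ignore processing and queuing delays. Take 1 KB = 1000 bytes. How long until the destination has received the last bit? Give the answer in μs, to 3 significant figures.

10200 μs

L = 19200 bits.
Transmission delays (L/R per hop): 20.6009, 128.859, 70.3297, 120, 4.92308 μs; sum = 344.713 μs.
Propagation delays (d/s per hop): 1.4, 0.608696, 0.52968, 1.05, 9809.52 μs; sum = 9813.11 μs.
End-to-end = 10200 μs.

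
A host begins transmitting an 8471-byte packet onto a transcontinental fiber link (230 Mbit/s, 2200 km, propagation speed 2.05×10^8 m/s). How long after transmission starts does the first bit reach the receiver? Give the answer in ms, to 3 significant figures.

10.7 ms

First bit experiences only propagation delay: d/s = 2200000/2.05e+08 = 10.7 ms.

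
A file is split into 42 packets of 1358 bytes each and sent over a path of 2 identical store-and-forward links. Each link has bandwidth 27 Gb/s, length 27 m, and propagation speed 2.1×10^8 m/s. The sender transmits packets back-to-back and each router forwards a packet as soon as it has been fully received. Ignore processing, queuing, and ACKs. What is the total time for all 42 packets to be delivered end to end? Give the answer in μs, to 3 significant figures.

Per-hop transmission t_tx = L/R = 10864/27000000000 = 0.40237 μs.
Per-hop propagation t_prop = 27/210000000 = 0.128571 μs.
Pipeline fill: first packet needs 2·t_tx to clear all hops; remaining 41 packets each add one t_tx.
Total = (2+42-1)·t_tx + 2·t_prop = 43·0.40237 + 2·0.128571 = 17.6 μs.

17.6 μs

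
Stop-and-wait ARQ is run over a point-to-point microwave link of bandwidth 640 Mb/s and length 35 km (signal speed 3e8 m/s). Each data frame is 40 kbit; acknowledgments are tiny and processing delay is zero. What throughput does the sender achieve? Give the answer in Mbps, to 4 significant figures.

135.2 Mbps

t_tx = L/R = 40000/640000000 = 6.25e-05 s.
t_prop = 35000/300000000 = 0.000116667 s; RTT = 0.000233333 s.
Cycle = t_tx + RTT = 0.000295833 s.
Throughput = L / cycle = 40000 / 0.000295833 = 135.2 Mbps.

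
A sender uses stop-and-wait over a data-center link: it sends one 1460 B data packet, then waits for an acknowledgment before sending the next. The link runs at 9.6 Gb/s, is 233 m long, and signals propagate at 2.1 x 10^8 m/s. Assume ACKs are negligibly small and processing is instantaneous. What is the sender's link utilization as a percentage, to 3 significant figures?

35.4 %

t_tx = L/R = 11680/9600000000 = 1.21667e-06 s.
t_prop = 233/210000000 = 1.10952e-06 s; RTT = 2.21905e-06 s.
Cycle = t_tx + RTT = 3.43571e-06 s.
Utilization = t_tx / cycle = 1.21667e-06/3.43571e-06 = 35.4 %.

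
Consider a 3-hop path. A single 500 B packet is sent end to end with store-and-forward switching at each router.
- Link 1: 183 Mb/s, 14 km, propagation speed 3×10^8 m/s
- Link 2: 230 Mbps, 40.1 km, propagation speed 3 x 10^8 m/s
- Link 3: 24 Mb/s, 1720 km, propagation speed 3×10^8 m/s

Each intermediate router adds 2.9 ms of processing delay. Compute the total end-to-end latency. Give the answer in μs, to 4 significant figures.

L = 500 × 8 = 4000 bits.
Transmission delays (L/R per hop): 21.8579, 17.3913, 166.667 μs; sum = 205.916 μs.
Propagation delays (d/s per hop): 46.6667, 133.667, 5733.33 μs; sum = 5913.67 μs.
Processing at 2 router(s): 2 × 2.9 ms = 5800 μs.
End-to-end = 11920 μs.

11920 μs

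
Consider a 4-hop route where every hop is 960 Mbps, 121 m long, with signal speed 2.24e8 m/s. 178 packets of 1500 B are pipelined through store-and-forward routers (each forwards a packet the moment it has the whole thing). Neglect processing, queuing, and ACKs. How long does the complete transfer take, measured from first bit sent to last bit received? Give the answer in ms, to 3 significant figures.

Per-hop transmission t_tx = L/R = 12000/960000000 = 0.0125 ms.
Per-hop propagation t_prop = 121/2.24e+08 = 0.000540179 ms.
Pipeline fill: first packet needs 4·t_tx to clear all hops; remaining 177 packets each add one t_tx.
Total = (4+178-1)·t_tx + 4·t_prop = 181·0.0125 + 4·0.000540179 = 2.26 ms.

2.26 ms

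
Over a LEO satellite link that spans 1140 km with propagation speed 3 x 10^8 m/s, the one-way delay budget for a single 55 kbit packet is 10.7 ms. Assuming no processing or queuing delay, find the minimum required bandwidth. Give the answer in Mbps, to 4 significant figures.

7.971 Mbps

Propagation delay = 1140000 / 300000000 = 3.8 ms.
Transmission budget = 10.7 − 3.8 = 6.9 ms.
R ≥ L / t_tx = 55000 bits / 0.0069 s = 7.971 Mbps.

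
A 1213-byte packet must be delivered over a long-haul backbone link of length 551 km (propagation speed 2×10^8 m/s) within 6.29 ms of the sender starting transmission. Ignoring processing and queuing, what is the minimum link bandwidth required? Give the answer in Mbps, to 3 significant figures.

L = 9704 bits.
Propagation delay = 551000 / 200000000 = 2.755 ms.
Transmission budget = 6.29 − 2.755 = 3.535 ms.
R ≥ L / t_tx = 9704 bits / 0.003535 s = 2.75 Mbps.

2.75 Mbps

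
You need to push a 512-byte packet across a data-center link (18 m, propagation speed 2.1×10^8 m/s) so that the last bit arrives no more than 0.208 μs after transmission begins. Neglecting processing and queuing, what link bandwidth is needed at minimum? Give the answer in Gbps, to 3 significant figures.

L = 4096 bits.
Propagation delay = 18 / 210000000 = 0.0857143 μs.
Transmission budget = 0.208 − 0.0857143 = 0.122286 μs.
R ≥ L / t_tx = 4096 bits / 1.22286e-07 s = 33.5 Gbps.

33.5 Gbps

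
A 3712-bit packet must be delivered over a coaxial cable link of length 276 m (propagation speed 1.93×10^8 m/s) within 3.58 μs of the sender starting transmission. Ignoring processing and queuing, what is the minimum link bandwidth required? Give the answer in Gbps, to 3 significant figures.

Propagation delay = 276 / 193000000 = 1.43005 μs.
Transmission budget = 3.58 − 1.43005 = 2.14995 μs.
R ≥ L / t_tx = 3712 bits / 2.14995e-06 s = 1.73 Gbps.

1.73 Gbps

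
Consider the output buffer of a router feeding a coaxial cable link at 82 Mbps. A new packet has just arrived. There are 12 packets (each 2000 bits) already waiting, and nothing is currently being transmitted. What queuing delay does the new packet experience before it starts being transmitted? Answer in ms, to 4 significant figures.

Each queued packet: L/R = 2000/82000000 = 0.0243902 ms.
12 queued → 0.292683 ms.
Queuing delay = 0.2927 ms.

0.2927 ms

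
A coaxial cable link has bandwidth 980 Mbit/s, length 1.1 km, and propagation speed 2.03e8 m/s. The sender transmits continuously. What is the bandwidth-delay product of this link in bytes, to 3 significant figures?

Propagation delay = 1100 / 2.03e+08 = 5.41872e-06 s.
BDP = R × t_prop = 980000000 × 5.41872e-06 = 5310.34 bits.
In bytes: 5310.34/8 = 664 bytes.

664 bytes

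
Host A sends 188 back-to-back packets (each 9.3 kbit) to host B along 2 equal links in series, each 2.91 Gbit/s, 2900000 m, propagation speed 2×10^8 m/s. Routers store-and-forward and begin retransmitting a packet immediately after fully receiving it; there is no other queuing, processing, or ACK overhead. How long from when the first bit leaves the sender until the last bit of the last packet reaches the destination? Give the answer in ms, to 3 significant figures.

29.6 ms

Per-hop transmission t_tx = L/R = 9300/2910000000 = 0.00319588 ms.
Per-hop propagation t_prop = 2900000/200000000 = 14.5 ms.
Pipeline fill: first packet needs 2·t_tx to clear all hops; remaining 187 packets each add one t_tx.
Total = (2+188-1)·t_tx + 2·t_prop = 189·0.00319588 + 2·14.5 = 29.6 ms.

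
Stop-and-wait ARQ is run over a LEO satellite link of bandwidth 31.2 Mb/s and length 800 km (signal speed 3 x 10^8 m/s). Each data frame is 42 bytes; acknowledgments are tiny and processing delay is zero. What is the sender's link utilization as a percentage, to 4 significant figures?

0.2015 %

t_tx = L/R = 336/31200000 = 1.07692e-05 s.
t_prop = 800000/300000000 = 0.00266667 s; RTT = 0.00533333 s.
Cycle = t_tx + RTT = 0.0053441 s.
Utilization = t_tx / cycle = 1.07692e-05/0.0053441 = 0.2015 %.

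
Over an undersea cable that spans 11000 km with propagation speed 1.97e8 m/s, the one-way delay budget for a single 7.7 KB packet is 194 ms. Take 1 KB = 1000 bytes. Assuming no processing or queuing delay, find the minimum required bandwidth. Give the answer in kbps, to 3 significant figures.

446 kbps

L = 61600 bits.
Propagation delay = 11000000 / 197000000 = 55.8376 ms.
Transmission budget = 194 − 55.8376 = 138.162 ms.
R ≥ L / t_tx = 61600 bits / 0.138162 s = 446 kbps.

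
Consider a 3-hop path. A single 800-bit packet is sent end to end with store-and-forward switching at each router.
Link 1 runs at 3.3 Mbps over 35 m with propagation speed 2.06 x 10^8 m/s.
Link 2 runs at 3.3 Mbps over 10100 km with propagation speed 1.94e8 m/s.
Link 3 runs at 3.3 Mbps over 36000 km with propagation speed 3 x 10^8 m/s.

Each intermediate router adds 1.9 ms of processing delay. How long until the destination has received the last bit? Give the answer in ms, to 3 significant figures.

Transmission delay per hop = L/R = 800/3300000 = 0.242424 ms; 3 hops → 0.727273 ms.
Propagation delays (d/s per hop): 0.000169903, 52.0619, 120 ms; sum = 172.062 ms.
Processing at 2 router(s): 2 × 1.9 ms = 3.8 ms.
End-to-end = 177 ms.

177 ms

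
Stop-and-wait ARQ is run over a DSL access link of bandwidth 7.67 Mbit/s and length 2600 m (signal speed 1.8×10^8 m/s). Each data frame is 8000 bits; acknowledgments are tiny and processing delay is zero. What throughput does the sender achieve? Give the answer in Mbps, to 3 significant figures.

7.46 Mbps

t_tx = L/R = 8000/7670000 = 0.00104302 s.
t_prop = 2600/180000000 = 1.44444e-05 s; RTT = 2.88889e-05 s.
Cycle = t_tx + RTT = 0.00107191 s.
Throughput = L / cycle = 8000 / 0.00107191 = 7.46 Mbps.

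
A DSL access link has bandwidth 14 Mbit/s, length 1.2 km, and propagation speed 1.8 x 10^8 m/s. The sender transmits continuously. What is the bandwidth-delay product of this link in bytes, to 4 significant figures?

11.67 bytes

Propagation delay = 1200 / 180000000 = 6.66667e-06 s.
BDP = R × t_prop = 14000000 × 6.66667e-06 = 93.3333 bits.
In bytes: 93.3333/8 = 11.67 bytes.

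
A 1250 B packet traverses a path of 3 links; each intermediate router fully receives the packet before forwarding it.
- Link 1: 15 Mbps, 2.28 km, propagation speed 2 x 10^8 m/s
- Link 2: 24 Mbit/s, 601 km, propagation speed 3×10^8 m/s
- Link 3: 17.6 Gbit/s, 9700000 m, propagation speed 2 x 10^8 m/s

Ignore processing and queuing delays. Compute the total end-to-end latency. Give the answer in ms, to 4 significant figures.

L = 1250 × 8 = 10000 bits.
Transmission delays (L/R per hop): 0.666667, 0.416667, 0.000568182 ms; sum = 1.0839 ms.
Propagation delays (d/s per hop): 0.0114, 2.00333, 48.5 ms; sum = 50.5147 ms.
End-to-end = 51.60 ms.

51.60 ms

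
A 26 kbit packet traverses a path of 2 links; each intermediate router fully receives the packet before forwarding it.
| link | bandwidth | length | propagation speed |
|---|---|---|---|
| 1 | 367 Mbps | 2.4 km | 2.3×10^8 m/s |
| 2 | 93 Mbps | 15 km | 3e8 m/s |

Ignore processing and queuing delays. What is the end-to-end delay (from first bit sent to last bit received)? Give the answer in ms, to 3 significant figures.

0.411 ms

L = 26000 bits.
Transmission delays (L/R per hop): 0.0708447, 0.27957 ms; sum = 0.350415 ms.
Propagation delays (d/s per hop): 0.0104348, 0.05 ms; sum = 0.0604348 ms.
End-to-end = 0.411 ms.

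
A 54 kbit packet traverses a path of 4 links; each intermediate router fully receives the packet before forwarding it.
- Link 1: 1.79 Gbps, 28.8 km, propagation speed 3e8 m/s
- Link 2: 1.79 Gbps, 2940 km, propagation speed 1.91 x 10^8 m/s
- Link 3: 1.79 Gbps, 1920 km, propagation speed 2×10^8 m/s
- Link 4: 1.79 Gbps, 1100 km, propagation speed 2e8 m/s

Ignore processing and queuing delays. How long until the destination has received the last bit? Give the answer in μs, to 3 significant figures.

30700 μs

L = 54000 bits.
Transmission delay per hop = L/R = 54000/1790000000 = 30.1676 μs; 4 hops → 120.67 μs.
Propagation delays (d/s per hop): 96, 15392.7, 9600, 5500 μs; sum = 30588.7 μs.
End-to-end = 30700 μs.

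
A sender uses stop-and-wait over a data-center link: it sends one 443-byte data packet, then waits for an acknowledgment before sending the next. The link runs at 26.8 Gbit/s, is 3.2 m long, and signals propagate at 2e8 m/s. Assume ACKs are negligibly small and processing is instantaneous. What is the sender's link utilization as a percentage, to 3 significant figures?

t_tx = L/R = 3544/26800000000 = 1.32239e-07 s.
t_prop = 3.2/200000000 = 1.6e-08 s; RTT = 3.2e-08 s.
Cycle = t_tx + RTT = 1.64239e-07 s.
Utilization = t_tx / cycle = 1.32239e-07/1.64239e-07 = 80.5 %.

80.5 %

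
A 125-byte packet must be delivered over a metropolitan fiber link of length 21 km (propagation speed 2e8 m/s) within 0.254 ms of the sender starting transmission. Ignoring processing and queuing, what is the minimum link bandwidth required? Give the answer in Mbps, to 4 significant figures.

L = 1000 bits.
Propagation delay = 21000 / 200000000 = 0.105 ms.
Transmission budget = 0.254 − 0.105 = 0.149 ms.
R ≥ L / t_tx = 1000 bits / 0.000149 s = 6.711 Mbps.

6.711 Mbps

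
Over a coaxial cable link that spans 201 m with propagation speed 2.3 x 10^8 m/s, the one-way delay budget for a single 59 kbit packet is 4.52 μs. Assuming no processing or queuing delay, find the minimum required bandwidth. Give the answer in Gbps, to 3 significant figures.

Propagation delay = 201 / 2.3e+08 = 0.873913 μs.
Transmission budget = 4.52 − 0.873913 = 3.64609 μs.
R ≥ L / t_tx = 59000 bits / 3.64609e-06 s = 16.2 Gbps.

16.2 Gbps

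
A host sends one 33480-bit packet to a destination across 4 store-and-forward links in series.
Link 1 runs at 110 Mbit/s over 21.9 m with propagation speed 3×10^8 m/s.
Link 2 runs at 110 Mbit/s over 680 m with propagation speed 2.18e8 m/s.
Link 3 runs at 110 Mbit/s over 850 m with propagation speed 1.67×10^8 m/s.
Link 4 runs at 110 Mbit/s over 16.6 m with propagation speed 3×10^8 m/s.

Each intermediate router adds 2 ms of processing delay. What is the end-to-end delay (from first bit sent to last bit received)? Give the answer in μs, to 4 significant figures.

Transmission delay per hop = L/R = 33480/110000000 = 304.364 μs; 4 hops → 1217.45 μs.
Propagation delays (d/s per hop): 0.073, 3.11927, 5.08982, 0.0553333 μs; sum = 8.33742 μs.
Processing at 3 router(s): 3 × 2 ms = 6000 μs.
End-to-end = 7226 μs.

7226 μs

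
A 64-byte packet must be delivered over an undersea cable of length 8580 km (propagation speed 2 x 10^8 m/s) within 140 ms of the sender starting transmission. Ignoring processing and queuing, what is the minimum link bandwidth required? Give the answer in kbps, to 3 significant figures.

5.27 kbps

L = 512 bits.
Propagation delay = 8580000 / 200000000 = 42.9 ms.
Transmission budget = 140 − 42.9 = 97.1 ms.
R ≥ L / t_tx = 512 bits / 0.0971 s = 5.27 kbps.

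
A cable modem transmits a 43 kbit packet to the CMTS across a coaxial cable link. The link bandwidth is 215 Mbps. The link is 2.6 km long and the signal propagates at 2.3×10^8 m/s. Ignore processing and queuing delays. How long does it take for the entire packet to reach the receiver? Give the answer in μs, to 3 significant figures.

L = 43000 bits.
Transmission delay = L/R = 43000 / 215000000 = 200 μs.
Propagation delay = d/s = 2600 m / 2.3e+08 m/s = 11.3043 μs.
Total = 211 μs.

211 μs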